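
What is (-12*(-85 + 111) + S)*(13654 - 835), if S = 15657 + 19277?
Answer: 443819418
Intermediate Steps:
S = 34934
(-12*(-85 + 111) + S)*(13654 - 835) = (-12*(-85 + 111) + 34934)*(13654 - 835) = (-12*26 + 34934)*12819 = (-312 + 34934)*12819 = 34622*12819 = 443819418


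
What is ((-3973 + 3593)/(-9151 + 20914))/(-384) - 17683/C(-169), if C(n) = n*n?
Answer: -19965779089/32252452128 ≈ -0.61905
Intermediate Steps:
C(n) = n**2
((-3973 + 3593)/(-9151 + 20914))/(-384) - 17683/C(-169) = ((-3973 + 3593)/(-9151 + 20914))/(-384) - 17683/((-169)**2) = -380/11763*(-1/384) - 17683/28561 = 95/1129248 - 17683/28561 = -19965779089/32252452128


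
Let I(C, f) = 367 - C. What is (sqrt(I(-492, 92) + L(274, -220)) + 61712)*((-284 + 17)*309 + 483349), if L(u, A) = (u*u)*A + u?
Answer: 24737008352 + 400846*I*sqrt(16515587) ≈ 2.4737e+10 + 1.629e+9*I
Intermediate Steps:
L(u, A) = u + A*u**2 (L(u, A) = u**2*A + u = A*u**2 + u = u + A*u**2)
(sqrt(I(-492, 92) + L(274, -220)) + 61712)*((-284 + 17)*309 + 483349) = (sqrt((367 - 1*(-492)) + 274*(1 - 220*274)) + 61712)*((-284 + 17)*309 + 483349) = (sqrt((367 + 492) + 274*(1 - 60280)) + 61712)*(-267*309 + 483349) = (sqrt(859 + 274*(-60279)) + 61712)*(-82503 + 483349) = (sqrt(859 - 16516446) + 61712)*400846 = (sqrt(-16515587) + 61712)*400846 = (I*sqrt(16515587) + 61712)*400846 = (61712 + I*sqrt(16515587))*400846 = 24737008352 + 400846*I*sqrt(16515587)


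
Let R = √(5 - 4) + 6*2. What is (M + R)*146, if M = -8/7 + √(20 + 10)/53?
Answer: 12118/7 + 146*√30/53 ≈ 1746.2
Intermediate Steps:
M = -8/7 + √30/53 (M = -8*⅐ + √30*(1/53) = -8/7 + √30/53 ≈ -1.0395)
R = 13 (R = √1 + 12 = 1 + 12 = 13)
(M + R)*146 = ((-8/7 + √30/53) + 13)*146 = (83/7 + √30/53)*146 = 12118/7 + 146*√30/53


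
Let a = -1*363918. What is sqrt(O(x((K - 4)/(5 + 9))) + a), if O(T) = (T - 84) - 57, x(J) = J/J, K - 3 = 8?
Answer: I*sqrt(364058) ≈ 603.37*I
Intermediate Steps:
K = 11 (K = 3 + 8 = 11)
x(J) = 1
O(T) = -141 + T (O(T) = (-84 + T) - 57 = -141 + T)
a = -363918
sqrt(O(x((K - 4)/(5 + 9))) + a) = sqrt((-141 + 1) - 363918) = sqrt(-140 - 363918) = sqrt(-364058) = I*sqrt(364058)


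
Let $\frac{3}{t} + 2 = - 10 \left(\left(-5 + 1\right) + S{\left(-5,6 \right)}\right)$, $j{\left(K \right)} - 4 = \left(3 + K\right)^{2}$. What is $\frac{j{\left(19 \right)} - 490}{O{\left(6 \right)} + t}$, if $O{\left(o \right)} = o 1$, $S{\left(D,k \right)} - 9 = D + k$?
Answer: $- \frac{124}{369} \approx -0.33604$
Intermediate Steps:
$S{\left(D,k \right)} = 9 + D + k$ ($S{\left(D,k \right)} = 9 + \left(D + k\right) = 9 + D + k$)
$j{\left(K \right)} = 4 + \left(3 + K\right)^{2}$
$t = - \frac{3}{62}$ ($t = \frac{3}{-2 - 10 \left(\left(-5 + 1\right) + \left(9 - 5 + 6\right)\right)} = \frac{3}{-2 - 10 \left(-4 + 10\right)} = \frac{3}{-2 - 60} = \frac{3}{-62} = 3 \left(- \frac{1}{62}\right) = - \frac{3}{62} \approx -0.048387$)
$O{\left(o \right)} = o$
$\frac{j{\left(19 \right)} - 490}{O{\left(6 \right)} + t} = \frac{\left(4 + \left(3 + 19\right)^{2}\right) - 490}{6 - \frac{3}{62}} = \frac{\left(4 + 22^{2}\right) - 490}{\frac{369}{62}} = \left(\left(4 + 484\right) - 490\right) \frac{62}{369} = \left(488 - 490\right) \frac{62}{369} = \left(-2\right) \frac{62}{369} = - \frac{124}{369}$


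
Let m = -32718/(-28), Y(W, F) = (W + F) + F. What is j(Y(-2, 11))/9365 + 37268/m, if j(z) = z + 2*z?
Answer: 139633972/4377201 ≈ 31.900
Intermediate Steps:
Y(W, F) = W + 2*F (Y(W, F) = (F + W) + F = W + 2*F)
j(z) = 3*z
m = 2337/2 (m = -32718*(-1/28) = 2337/2 ≈ 1168.5)
j(Y(-2, 11))/9365 + 37268/m = (3*(-2 + 2*11))/9365 + 37268/(2337/2) = (3*(-2 + 22))*(1/9365) + 37268*(2/2337) = (3*20)*(1/9365) + 74536/2337 = 60*(1/9365) + 74536/2337 = 12/1873 + 74536/2337 = 139633972/4377201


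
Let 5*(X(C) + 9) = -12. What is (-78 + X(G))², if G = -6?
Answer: 199809/25 ≈ 7992.4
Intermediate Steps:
X(C) = -57/5 (X(C) = -9 + (⅕)*(-12) = -9 - 12/5 = -57/5)
(-78 + X(G))² = (-78 - 57/5)² = (-447/5)² = 199809/25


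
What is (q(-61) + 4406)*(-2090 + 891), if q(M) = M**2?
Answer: -9744273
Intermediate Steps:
(q(-61) + 4406)*(-2090 + 891) = ((-61)**2 + 4406)*(-2090 + 891) = (3721 + 4406)*(-1199) = 8127*(-1199) = -9744273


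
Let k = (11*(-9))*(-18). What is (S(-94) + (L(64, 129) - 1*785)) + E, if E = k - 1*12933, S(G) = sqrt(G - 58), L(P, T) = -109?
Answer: -12045 + 2*I*sqrt(38) ≈ -12045.0 + 12.329*I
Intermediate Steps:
k = 1782 (k = -99*(-18) = 1782)
S(G) = sqrt(-58 + G)
E = -11151 (E = 1782 - 1*12933 = 1782 - 12933 = -11151)
(S(-94) + (L(64, 129) - 1*785)) + E = (sqrt(-58 - 94) + (-109 - 1*785)) - 11151 = (sqrt(-152) + (-109 - 785)) - 11151 = (2*I*sqrt(38) - 894) - 11151 = (-894 + 2*I*sqrt(38)) - 11151 = -12045 + 2*I*sqrt(38)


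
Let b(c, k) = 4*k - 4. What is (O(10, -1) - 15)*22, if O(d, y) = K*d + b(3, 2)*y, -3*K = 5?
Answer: -2354/3 ≈ -784.67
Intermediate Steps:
K = -5/3 (K = -⅓*5 = -5/3 ≈ -1.6667)
b(c, k) = -4 + 4*k
O(d, y) = 4*y - 5*d/3 (O(d, y) = -5*d/3 + (-4 + 4*2)*y = -5*d/3 + (-4 + 8)*y = -5*d/3 + 4*y = 4*y - 5*d/3)
(O(10, -1) - 15)*22 = ((4*(-1) - 5/3*10) - 15)*22 = ((-4 - 50/3) - 15)*22 = (-62/3 - 15)*22 = -107/3*22 = -2354/3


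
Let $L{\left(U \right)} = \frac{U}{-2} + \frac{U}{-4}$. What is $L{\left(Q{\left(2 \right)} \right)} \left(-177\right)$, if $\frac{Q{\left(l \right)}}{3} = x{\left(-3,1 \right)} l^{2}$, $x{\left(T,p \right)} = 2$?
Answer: $3186$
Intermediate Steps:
$Q{\left(l \right)} = 6 l^{2}$ ($Q{\left(l \right)} = 3 \cdot 2 l^{2} = 6 l^{2}$)
$L{\left(U \right)} = - \frac{3 U}{4}$ ($L{\left(U \right)} = U \left(- \frac{1}{2}\right) + U \left(- \frac{1}{4}\right) = - \frac{U}{2} - \frac{U}{4} = - \frac{3 U}{4}$)
$L{\left(Q{\left(2 \right)} \right)} \left(-177\right) = - \frac{3 \cdot 6 \cdot 2^{2}}{4} \left(-177\right) = - \frac{3 \cdot 6 \cdot 4}{4} \left(-177\right) = \left(- \frac{3}{4}\right) 24 \left(-177\right) = \left(-18\right) \left(-177\right) = 3186$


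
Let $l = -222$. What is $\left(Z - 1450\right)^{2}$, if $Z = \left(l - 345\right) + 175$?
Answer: $3392964$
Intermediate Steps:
$Z = -392$ ($Z = \left(-222 - 345\right) + 175 = -567 + 175 = -392$)
$\left(Z - 1450\right)^{2} = \left(-392 - 1450\right)^{2} = \left(-1842\right)^{2} = 3392964$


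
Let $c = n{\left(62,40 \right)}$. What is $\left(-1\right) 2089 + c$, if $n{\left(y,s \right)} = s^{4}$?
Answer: $2557911$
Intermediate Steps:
$c = 2560000$ ($c = 40^{4} = 2560000$)
$\left(-1\right) 2089 + c = \left(-1\right) 2089 + 2560000 = -2089 + 2560000 = 2557911$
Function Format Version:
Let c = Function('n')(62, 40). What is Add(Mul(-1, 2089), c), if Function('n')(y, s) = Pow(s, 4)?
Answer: 2557911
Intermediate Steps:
c = 2560000 (c = Pow(40, 4) = 2560000)
Add(Mul(-1, 2089), c) = Add(Mul(-1, 2089), 2560000) = Add(-2089, 2560000) = 2557911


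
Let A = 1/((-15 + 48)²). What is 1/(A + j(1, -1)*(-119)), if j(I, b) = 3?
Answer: -1089/388772 ≈ -0.0028011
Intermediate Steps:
A = 1/1089 (A = 1/(33²) = 1/1089 ≈ 0.00091827)
1/(A + j(1, -1)*(-119)) = 1/(1/1089 + 3*(-119)) = 1/(1/1089 - 357) = 1/(-388772/1089) = -1089/388772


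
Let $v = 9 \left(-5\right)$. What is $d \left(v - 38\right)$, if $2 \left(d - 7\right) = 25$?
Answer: $- \frac{3237}{2} \approx -1618.5$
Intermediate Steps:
$d = \frac{39}{2}$ ($d = 7 + \frac{1}{2} \cdot 25 = 7 + \frac{25}{2} = \frac{39}{2} \approx 19.5$)
$v = -45$
$d \left(v - 38\right) = \frac{39 \left(-45 - 38\right)}{2} = \frac{39}{2} \left(-83\right) = - \frac{3237}{2}$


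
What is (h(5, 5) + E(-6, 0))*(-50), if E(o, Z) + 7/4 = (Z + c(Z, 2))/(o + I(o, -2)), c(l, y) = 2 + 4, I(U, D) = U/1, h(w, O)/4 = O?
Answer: -1775/2 ≈ -887.50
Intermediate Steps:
h(w, O) = 4*O
I(U, D) = U (I(U, D) = U*1 = U)
c(l, y) = 6
E(o, Z) = -7/4 + (6 + Z)/(2*o) (E(o, Z) = -7/4 + (Z + 6)/(o + o) = -7/4 + (6 + Z)/((2*o)) = -7/4 + (6 + Z)*(1/(2*o)) = -7/4 + (6 + Z)/(2*o))
(h(5, 5) + E(-6, 0))*(-50) = (4*5 + (¼)*(12 - 7*(-6) + 2*0)/(-6))*(-50) = (20 + (¼)*(-⅙)*(12 + 42 + 0))*(-50) = (20 + (¼)*(-⅙)*54)*(-50) = (20 - 9/4)*(-50) = (71/4)*(-50) = -1775/2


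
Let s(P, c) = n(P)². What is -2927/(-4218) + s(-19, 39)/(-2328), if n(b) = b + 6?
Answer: 1016869/1636584 ≈ 0.62134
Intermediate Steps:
n(b) = 6 + b
s(P, c) = (6 + P)²
-2927/(-4218) + s(-19, 39)/(-2328) = -2927/(-4218) + (6 - 19)²/(-2328) = -2927*(-1/4218) + (-13)²*(-1/2328) = 2927/4218 + 169*(-1/2328) = 2927/4218 - 169/2328 = 1016869/1636584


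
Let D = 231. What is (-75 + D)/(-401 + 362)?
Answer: -4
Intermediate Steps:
(-75 + D)/(-401 + 362) = (-75 + 231)/(-401 + 362) = 156/(-39) = 156*(-1/39) = -4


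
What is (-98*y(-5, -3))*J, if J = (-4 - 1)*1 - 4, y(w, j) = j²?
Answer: 7938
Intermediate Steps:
J = -9 (J = -5*1 - 4 = -5 - 4 = -9)
(-98*y(-5, -3))*J = -98*(-3)²*(-9) = -98*9*(-9) = -882*(-9) = 7938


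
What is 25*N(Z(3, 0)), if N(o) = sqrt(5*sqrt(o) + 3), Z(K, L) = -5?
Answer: 25*sqrt(3 + 5*I*sqrt(5)) ≈ 67.49 + 51.768*I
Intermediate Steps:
N(o) = sqrt(3 + 5*sqrt(o))
25*N(Z(3, 0)) = 25*sqrt(3 + 5*sqrt(-5)) = 25*sqrt(3 + 5*(I*sqrt(5))) = 25*sqrt(3 + 5*I*sqrt(5))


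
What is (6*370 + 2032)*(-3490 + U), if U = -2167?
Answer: -24053564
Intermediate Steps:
(6*370 + 2032)*(-3490 + U) = (6*370 + 2032)*(-3490 - 2167) = (2220 + 2032)*(-5657) = 4252*(-5657) = -24053564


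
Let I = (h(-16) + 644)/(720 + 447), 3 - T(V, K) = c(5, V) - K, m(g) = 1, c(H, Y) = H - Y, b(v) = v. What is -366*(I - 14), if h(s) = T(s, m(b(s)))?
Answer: 1916742/389 ≈ 4927.4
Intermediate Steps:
T(V, K) = -2 + K + V (T(V, K) = 3 - ((5 - V) - K) = 3 - (5 - K - V) = 3 + (-5 + K + V) = -2 + K + V)
h(s) = -1 + s (h(s) = -2 + 1 + s = -1 + s)
I = 209/389 (I = ((-1 - 16) + 644)/(720 + 447) = (-17 + 644)/1167 = 627*(1/1167) = 209/389 ≈ 0.53728)
-366*(I - 14) = -366*(209/389 - 14) = -366*(-5237/389) = 1916742/389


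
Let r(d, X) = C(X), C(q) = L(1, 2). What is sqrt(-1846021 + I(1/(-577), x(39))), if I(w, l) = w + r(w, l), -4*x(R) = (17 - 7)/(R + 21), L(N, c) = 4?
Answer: I*sqrt(614592594370)/577 ≈ 1358.7*I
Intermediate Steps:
C(q) = 4
r(d, X) = 4
x(R) = -5/(2*(21 + R)) (x(R) = -(17 - 7)/(4*(R + 21)) = -5/(2*(21 + R)))
I(w, l) = 4 + w (I(w, l) = w + 4 = 4 + w)
sqrt(-1846021 + I(1/(-577), x(39))) = sqrt(-1846021 + (4 + 1/(-577))) = sqrt(-1846021 + (4 - 1/577)) = sqrt(-1846021 + 2307/577) = sqrt(-1065151810/577) = I*sqrt(614592594370)/577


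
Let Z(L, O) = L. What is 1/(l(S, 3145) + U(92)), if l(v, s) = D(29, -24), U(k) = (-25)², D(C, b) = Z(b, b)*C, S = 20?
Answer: -1/71 ≈ -0.014085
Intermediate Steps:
D(C, b) = C*b (D(C, b) = b*C = C*b)
U(k) = 625
l(v, s) = -696 (l(v, s) = 29*(-24) = -696)
1/(l(S, 3145) + U(92)) = 1/(-696 + 625) = 1/(-71) = -1/71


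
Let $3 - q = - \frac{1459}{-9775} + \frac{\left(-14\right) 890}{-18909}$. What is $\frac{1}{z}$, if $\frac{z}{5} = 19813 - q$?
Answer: $\frac{36967095}{3661740144481} \approx 1.0095 \cdot 10^{-5}$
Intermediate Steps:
$q = \frac{405121694}{184835475}$ ($q = 3 - \left(- \frac{1459}{-9775} + \frac{\left(-14\right) 890}{-18909}\right) = 3 - \left(\left(-1459\right) \left(- \frac{1}{9775}\right) - - \frac{12460}{18909}\right) = 3 - \left(\frac{1459}{9775} + \frac{12460}{18909}\right) = 3 - \frac{149384731}{184835475} = \frac{405121694}{184835475} \approx 2.1918$)
$z = \frac{3661740144481}{36967095}$ ($z = 5 \left(19813 - \frac{405121694}{184835475}\right) = 5 \cdot \frac{3661740144481}{184835475} = \frac{3661740144481}{36967095} \approx 99054.0$)
$\frac{1}{z} = \frac{1}{\frac{3661740144481}{36967095}} = \frac{36967095}{3661740144481}$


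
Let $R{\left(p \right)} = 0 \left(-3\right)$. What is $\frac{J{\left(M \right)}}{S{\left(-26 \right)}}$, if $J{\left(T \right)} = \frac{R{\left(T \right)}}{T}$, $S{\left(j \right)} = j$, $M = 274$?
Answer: $0$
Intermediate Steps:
$R{\left(p \right)} = 0$
$J{\left(T \right)} = 0$ ($J{\left(T \right)} = \frac{0}{T} = 0$)
$\frac{J{\left(M \right)}}{S{\left(-26 \right)}} = \frac{0}{-26} = 0 \left(- \frac{1}{26}\right) = 0$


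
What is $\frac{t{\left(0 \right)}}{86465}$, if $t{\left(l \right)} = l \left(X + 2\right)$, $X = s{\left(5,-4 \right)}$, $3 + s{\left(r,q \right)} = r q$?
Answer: $0$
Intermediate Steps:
$s{\left(r,q \right)} = -3 + q r$ ($s{\left(r,q \right)} = -3 + r q = -3 + q r$)
$X = -23$ ($X = -3 - 20 = -23$)
$t{\left(l \right)} = - 21 l$ ($t{\left(l \right)} = l \left(-23 + 2\right) = l \left(-21\right) = - 21 l$)
$\frac{t{\left(0 \right)}}{86465} = \frac{\left(-21\right) 0}{86465} = 0 \cdot \frac{1}{86465} = 0$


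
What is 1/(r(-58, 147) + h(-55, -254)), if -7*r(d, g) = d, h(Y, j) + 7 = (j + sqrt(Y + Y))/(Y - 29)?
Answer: 5068/21859 + 14*I*sqrt(110)/21859 ≈ 0.23185 + 0.0067173*I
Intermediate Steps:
h(Y, j) = -7 + (j + sqrt(2)*sqrt(Y))/(-29 + Y) (h(Y, j) = -7 + (j + sqrt(Y + Y))/(Y - 29) = -7 + (j + sqrt(2*Y))/(-29 + Y) = -7 + (j + sqrt(2)*sqrt(Y))/(-29 + Y))
r(d, g) = -d/7
1/(r(-58, 147) + h(-55, -254)) = 1/(-1/7*(-58) + (203 - 254 - 7*(-55) + sqrt(2)*sqrt(-55))/(-29 - 55)) = 1/(58/7 + (203 - 254 + 385 + sqrt(2)*(I*sqrt(55)))/(-84)) = 1/(58/7 - (203 - 254 + 385 + I*sqrt(110))/84) = 1/(58/7 - (334 + I*sqrt(110))/84) = 1/(58/7 + (-167/42 - I*sqrt(110)/84)) = 1/(181/42 - I*sqrt(110)/84)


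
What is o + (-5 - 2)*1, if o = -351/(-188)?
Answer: -965/188 ≈ -5.1330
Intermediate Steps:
o = 351/188 (o = -351*(-1/188) = 351/188 ≈ 1.8670)
o + (-5 - 2)*1 = 351/188 + (-5 - 2)*1 = 351/188 - 7*1 = 351/188 - 7 = -965/188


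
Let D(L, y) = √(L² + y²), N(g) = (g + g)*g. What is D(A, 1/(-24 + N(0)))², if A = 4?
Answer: 9217/576 ≈ 16.002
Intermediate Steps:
N(g) = 2*g² (N(g) = (2*g)*g = 2*g²)
D(A, 1/(-24 + N(0)))² = (√(4² + (1/(-24 + 2*0²))²))² = (√(16 + (1/(-24 + 2*0))²))² = (√(16 + (1/(-24 + 0))²))² = (√(16 + (1/(-24))²))² = (√(16 + (-1/24)²))² = (√(16 + 1/576))² = (√(9217/576))² = (√9217/24)² = 9217/576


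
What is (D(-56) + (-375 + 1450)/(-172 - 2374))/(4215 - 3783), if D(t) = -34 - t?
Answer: 54937/1099872 ≈ 0.049949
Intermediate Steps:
(D(-56) + (-375 + 1450)/(-172 - 2374))/(4215 - 3783) = ((-34 - 1*(-56)) + (-375 + 1450)/(-172 - 2374))/(4215 - 3783) = ((-34 + 56) + 1075/(-2546))/432 = (22 + 1075*(-1/2546))*(1/432) = (22 - 1075/2546)*(1/432) = (54937/2546)*(1/432) = 54937/1099872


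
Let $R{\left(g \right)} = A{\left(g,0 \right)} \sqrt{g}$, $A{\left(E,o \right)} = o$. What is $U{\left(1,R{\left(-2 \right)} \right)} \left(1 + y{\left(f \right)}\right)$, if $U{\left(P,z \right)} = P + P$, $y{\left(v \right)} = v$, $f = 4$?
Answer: $10$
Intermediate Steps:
$R{\left(g \right)} = 0$ ($R{\left(g \right)} = 0 \sqrt{g} = 0$)
$U{\left(P,z \right)} = 2 P$
$U{\left(1,R{\left(-2 \right)} \right)} \left(1 + y{\left(f \right)}\right) = 2 \cdot 1 \left(1 + 4\right) = 2 \cdot 5 = 10$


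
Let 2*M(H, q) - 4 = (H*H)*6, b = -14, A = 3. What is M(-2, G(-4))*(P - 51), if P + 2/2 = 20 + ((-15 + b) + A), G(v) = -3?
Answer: -812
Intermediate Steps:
M(H, q) = 2 + 3*H² (M(H, q) = 2 + ((H*H)*6)/2 = 2 + (H²*6)/2 = 2 + (6*H²)/2 = 2 + 3*H²)
P = -7 (P = -1 + (20 + ((-15 - 14) + 3)) = -1 + (20 + (-29 + 3)) = -1 + (20 - 26) = -1 - 6 = -7)
M(-2, G(-4))*(P - 51) = (2 + 3*(-2)²)*(-7 - 51) = (2 + 3*4)*(-58) = (2 + 12)*(-58) = 14*(-58) = -812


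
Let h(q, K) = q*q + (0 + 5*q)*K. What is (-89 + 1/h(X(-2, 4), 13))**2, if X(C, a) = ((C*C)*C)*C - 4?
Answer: 6762595225/853776 ≈ 7920.8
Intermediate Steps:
X(C, a) = -4 + C**4 (X(C, a) = (C**2*C)*C - 4 = C**3*C - 4 = C**4 - 4 = -4 + C**4)
h(q, K) = q**2 + 5*K*q (h(q, K) = q**2 + (5*q)*K = q**2 + 5*K*q)
(-89 + 1/h(X(-2, 4), 13))**2 = (-89 + 1/((-4 + (-2)**4)*((-4 + (-2)**4) + 5*13)))**2 = (-89 + 1/((-4 + 16)*((-4 + 16) + 65)))**2 = (-89 + 1/(12*(12 + 65)))**2 = (-89 + 1/(12*77))**2 = (-89 + 1/924)**2 = (-82235/924)**2 = 6762595225/853776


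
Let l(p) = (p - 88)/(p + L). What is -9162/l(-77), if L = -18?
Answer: -58026/11 ≈ -5275.1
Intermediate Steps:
l(p) = (-88 + p)/(-18 + p) (l(p) = (p - 88)/(p - 18) = (-88 + p)/(-18 + p))
-9162/l(-77) = -9162*(-18 - 77)/(-88 - 77) = -9162/(-165/(-95)) = -9162/((-1/95*(-165))) = -9162/33/19 = -9162*19/33 = -58026/11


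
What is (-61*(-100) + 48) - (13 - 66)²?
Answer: 3339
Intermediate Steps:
(-61*(-100) + 48) - (13 - 66)² = (6100 + 48) - 1*(-53)² = 6148 - 1*2809 = 6148 - 2809 = 3339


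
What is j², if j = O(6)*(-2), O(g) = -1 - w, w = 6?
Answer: 196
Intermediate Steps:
O(g) = -7 (O(g) = -1 - 1*6 = -1 - 6 = -7)
j = 14 (j = -7*(-2) = 14)
j² = 14² = 196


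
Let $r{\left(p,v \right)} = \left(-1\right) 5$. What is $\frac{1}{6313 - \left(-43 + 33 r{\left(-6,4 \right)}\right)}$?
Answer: $\frac{1}{6521} \approx 0.00015335$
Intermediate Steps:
$r{\left(p,v \right)} = -5$
$\frac{1}{6313 - \left(-43 + 33 r{\left(-6,4 \right)}\right)} = \frac{1}{6313 + \left(43 - -165\right)} = \frac{1}{6313 + \left(43 + 165\right)} = \frac{1}{6313 + 208} = \frac{1}{6521}$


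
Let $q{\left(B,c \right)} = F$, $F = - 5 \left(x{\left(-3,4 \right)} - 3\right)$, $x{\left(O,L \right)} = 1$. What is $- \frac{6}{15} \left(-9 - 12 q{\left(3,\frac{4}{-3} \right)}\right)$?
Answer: $\frac{258}{5} \approx 51.6$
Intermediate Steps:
$F = 10$ ($F = - 5 \left(1 - 3\right) = \left(-5\right) \left(-2\right) = 10$)
$q{\left(B,c \right)} = 10$
$- \frac{6}{15} \left(-9 - 12 q{\left(3,\frac{4}{-3} \right)}\right) = - \frac{6}{15} \left(-9 - 120\right) = \left(-6\right) \frac{1}{15} \left(-9 - 120\right) = \left(- \frac{2}{5}\right) \left(-129\right) = \frac{258}{5}$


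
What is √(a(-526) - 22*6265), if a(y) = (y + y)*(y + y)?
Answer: √968874 ≈ 984.31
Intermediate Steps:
a(y) = 4*y² (a(y) = (2*y)*(2*y) = 4*y²)
√(a(-526) - 22*6265) = √(4*(-526)² - 22*6265) = √(4*276676 - 137830) = √(1106704 - 137830) = √968874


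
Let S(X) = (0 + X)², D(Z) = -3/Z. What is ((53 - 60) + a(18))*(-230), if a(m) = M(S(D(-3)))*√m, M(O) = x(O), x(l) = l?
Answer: 1610 - 690*√2 ≈ 634.19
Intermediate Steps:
S(X) = X²
M(O) = O
a(m) = √m (a(m) = (-3/(-3))²*√m = (-3*(-⅓))²*√m = 1²*√m = 1*√m = √m)
((53 - 60) + a(18))*(-230) = ((53 - 60) + √18)*(-230) = (-7 + 3*√2)*(-230) = 1610 - 690*√2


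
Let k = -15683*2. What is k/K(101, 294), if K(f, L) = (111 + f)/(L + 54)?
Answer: -2728842/53 ≈ -51488.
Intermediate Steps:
K(f, L) = (111 + f)/(54 + L)
k = -31366
k/K(101, 294) = -31366*(54 + 294)/(111 + 101) = -31366/(212/348) = -31366/((1/348)*212) = -31366/53/87 = -31366*87/53 = -2728842/53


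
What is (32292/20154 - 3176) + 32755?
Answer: 99361243/3359 ≈ 29581.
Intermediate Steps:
(32292/20154 - 3176) + 32755 = (32292*(1/20154) - 3176) + 32755 = (5382/3359 - 3176) + 32755 = -10662802/3359 + 32755 = 99361243/3359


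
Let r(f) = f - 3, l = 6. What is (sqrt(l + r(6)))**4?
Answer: 81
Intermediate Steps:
r(f) = -3 + f
(sqrt(l + r(6)))**4 = (sqrt(6 + (-3 + 6)))**4 = (sqrt(6 + 3))**4 = (sqrt(9))**4 = 3**4 = 81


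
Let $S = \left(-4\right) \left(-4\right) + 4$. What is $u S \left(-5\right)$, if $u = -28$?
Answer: $2800$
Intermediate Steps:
$S = 20$ ($S = 16 + 4 = 20$)
$u S \left(-5\right) = \left(-28\right) 20 \left(-5\right) = \left(-560\right) \left(-5\right) = 2800$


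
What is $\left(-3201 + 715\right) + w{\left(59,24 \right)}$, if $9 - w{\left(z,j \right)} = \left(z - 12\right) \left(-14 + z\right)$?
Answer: $-4592$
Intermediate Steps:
$w{\left(z,j \right)} = 9 - \left(-14 + z\right) \left(-12 + z\right)$ ($w{\left(z,j \right)} = 9 - \left(z - 12\right) \left(-14 + z\right) = 9 - \left(-12 + z\right) \left(-14 + z\right) = 9 - \left(-14 + z\right) \left(-12 + z\right)$)
$\left(-3201 + 715\right) + w{\left(59,24 \right)} = \left(-3201 + 715\right) - 2106 = -2486 - 2106 = -4592$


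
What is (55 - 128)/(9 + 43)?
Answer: -73/52 ≈ -1.4038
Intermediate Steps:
(55 - 128)/(9 + 43) = -73/52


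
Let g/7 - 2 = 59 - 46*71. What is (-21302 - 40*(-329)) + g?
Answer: -30577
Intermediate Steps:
g = -22435 (g = 14 + 7*(59 - 46*71) = 14 + 7*(59 - 3266) = 14 + 7*(-3207) = 14 - 22449 = -22435)
(-21302 - 40*(-329)) + g = (-21302 - 40*(-329)) - 22435 = (-21302 + 13160) - 22435 = -8142 - 22435 = -30577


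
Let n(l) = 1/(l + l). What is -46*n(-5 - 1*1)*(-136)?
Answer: -1564/3 ≈ -521.33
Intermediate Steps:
n(l) = 1/(2*l)
-46*n(-5 - 1*1)*(-136) = -23/(-5 - 1*1)*(-136) = -23/(-5 - 1)*(-136) = -23/(-6)*(-136) = -23*(-1)/6*(-136) = -46*(-1/12)*(-136) = (23/6)*(-136) = -1564/3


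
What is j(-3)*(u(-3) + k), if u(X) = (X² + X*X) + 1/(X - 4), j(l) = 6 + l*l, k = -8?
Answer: 1035/7 ≈ 147.86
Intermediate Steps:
j(l) = 6 + l²
u(X) = 1/(-4 + X) + 2*X² (u(X) = (X² + X²) + 1/(-4 + X) = 2*X² + 1/(-4 + X) = 1/(-4 + X) + 2*X²)
j(-3)*(u(-3) + k) = (6 + (-3)²)*((1 - 8*(-3)² + 2*(-3)³)/(-4 - 3) - 8) = (6 + 9)*((1 - 8*9 + 2*(-27))/(-7) - 8) = 15*(-(1 - 72 - 54)/7 - 8) = 15*(-⅐*(-125) - 8) = 15*(125/7 - 8) = 15*(69/7) = 1035/7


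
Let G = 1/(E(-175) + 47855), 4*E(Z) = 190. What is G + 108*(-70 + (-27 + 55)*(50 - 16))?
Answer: 9126001082/95805 ≈ 95256.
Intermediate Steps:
E(Z) = 95/2 (E(Z) = (¼)*190 = 95/2)
G = 2/95805 (G = 1/(95/2 + 47855) = 1/(95805/2) = 2/95805 ≈ 2.0876e-5)
G + 108*(-70 + (-27 + 55)*(50 - 16)) = 2/95805 + 108*(-70 + (-27 + 55)*(50 - 16)) = 2/95805 + 108*(-70 + 28*34) = 2/95805 + 108*(-70 + 952) = 2/95805 + 108*882 = 2/95805 + 95256 = 9126001082/95805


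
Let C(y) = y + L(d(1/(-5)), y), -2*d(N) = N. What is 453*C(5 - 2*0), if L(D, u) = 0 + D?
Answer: 23103/10 ≈ 2310.3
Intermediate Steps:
d(N) = -N/2
L(D, u) = D
C(y) = ⅒ + y (C(y) = y - ½/(-5) = y - ½*(-⅕) = y + ⅒ = ⅒ + y)
453*C(5 - 2*0) = 453*(⅒ + (5 - 2*0)) = 453*(⅒ + (5 + 0)) = 453*(⅒ + 5) = 453*(51/10) = 23103/10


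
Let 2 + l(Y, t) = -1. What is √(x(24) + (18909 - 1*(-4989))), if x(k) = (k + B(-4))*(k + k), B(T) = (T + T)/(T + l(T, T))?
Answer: 3*√136682/7 ≈ 158.45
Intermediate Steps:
l(Y, t) = -3 (l(Y, t) = -2 - 1 = -3)
B(T) = 2*T/(-3 + T) (B(T) = (T + T)/(T - 3) = (2*T)/(-3 + T) = 2*T/(-3 + T))
x(k) = 2*k*(8/7 + k) (x(k) = (k + 2*(-4)/(-3 - 4))*(k + k) = (k + 2*(-4)/(-7))*(2*k) = (k + 2*(-4)*(-⅐))*(2*k) = (k + 8/7)*(2*k) = (8/7 + k)*(2*k) = 2*k*(8/7 + k))
√(x(24) + (18909 - 1*(-4989))) = √((2/7)*24*(8 + 7*24) + (18909 - 1*(-4989))) = √((2/7)*24*(8 + 168) + (18909 + 4989)) = √((2/7)*24*176 + 23898) = √(8448/7 + 23898) = √(175734/7) = 3*√136682/7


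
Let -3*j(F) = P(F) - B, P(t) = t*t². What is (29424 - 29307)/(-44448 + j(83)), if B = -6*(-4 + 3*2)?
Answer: -351/705143 ≈ -0.00049777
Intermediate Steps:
B = -12 (B = -6*(-4 + 6) = -6*2 = -12)
P(t) = t³
j(F) = -4 - F³/3 (j(F) = -(F³ - 1*(-12))/3 = -(F³ + 12)/3 = -(12 + F³)/3 = -4 - F³/3)
(29424 - 29307)/(-44448 + j(83)) = (29424 - 29307)/(-44448 + (-4 - ⅓*83³)) = 117/(-44448 + (-4 - ⅓*571787)) = 117/(-44448 + (-4 - 571787/3)) = 117/(-44448 - 571799/3) = 117/(-705143/3) = 117*(-3/705143) = -351/705143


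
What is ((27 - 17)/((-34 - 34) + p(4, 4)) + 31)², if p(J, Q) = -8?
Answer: 1375929/1444 ≈ 952.86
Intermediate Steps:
((27 - 17)/((-34 - 34) + p(4, 4)) + 31)² = ((27 - 17)/((-34 - 34) - 8) + 31)² = (10/(-68 - 8) + 31)² = (10/(-76) + 31)² = (10*(-1/76) + 31)² = (-5/38 + 31)² = (1173/38)² = 1375929/1444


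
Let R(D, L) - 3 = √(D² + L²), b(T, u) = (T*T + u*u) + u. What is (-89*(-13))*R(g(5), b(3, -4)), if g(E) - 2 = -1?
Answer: 3471 + 1157*√442 ≈ 27796.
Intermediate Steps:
b(T, u) = u + T² + u² (b(T, u) = (T² + u²) + u = u + T² + u²)
g(E) = 1 (g(E) = 2 - 1 = 1)
R(D, L) = 3 + √(D² + L²)
(-89*(-13))*R(g(5), b(3, -4)) = (-89*(-13))*(3 + √(1² + (-4 + 3² + (-4)²)²)) = 1157*(3 + √(1 + (-4 + 9 + 16)²)) = 1157*(3 + √(1 + 21²)) = 1157*(3 + √(1 + 441)) = 1157*(3 + √442) = 3471 + 1157*√442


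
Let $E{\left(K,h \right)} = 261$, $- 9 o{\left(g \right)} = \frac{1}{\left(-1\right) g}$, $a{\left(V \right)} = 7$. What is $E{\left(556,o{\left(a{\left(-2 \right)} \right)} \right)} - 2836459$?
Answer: $-2836198$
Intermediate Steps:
$o{\left(g \right)} = \frac{1}{9 g}$ ($o{\left(g \right)} = - \frac{1}{9 \left(- g\right)} = - \frac{\left(-1\right) \frac{1}{g}}{9} = \frac{1}{9 g}$)
$E{\left(556,o{\left(a{\left(-2 \right)} \right)} \right)} - 2836459 = 261 - 2836459 = -2836198$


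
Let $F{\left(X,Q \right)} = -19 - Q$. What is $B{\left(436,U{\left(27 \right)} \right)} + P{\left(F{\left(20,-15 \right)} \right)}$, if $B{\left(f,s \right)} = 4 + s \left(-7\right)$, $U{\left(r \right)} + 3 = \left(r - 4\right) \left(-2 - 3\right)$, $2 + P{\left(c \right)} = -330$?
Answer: $498$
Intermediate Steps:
$P{\left(c \right)} = -332$ ($P{\left(c \right)} = -2 - 330 = -332$)
$U{\left(r \right)} = 17 - 5 r$ ($U{\left(r \right)} = -3 + \left(r - 4\right) \left(-2 - 3\right) = -3 + \left(-4 + r\right) \left(-5\right) = -3 - \left(-20 + 5 r\right) = 17 - 5 r$)
$B{\left(f,s \right)} = 4 - 7 s$
$B{\left(436,U{\left(27 \right)} \right)} + P{\left(F{\left(20,-15 \right)} \right)} = \left(4 - 7 \left(17 - 135\right)\right) - 332 = \left(4 - -826\right) - 332 = \left(4 + 826\right) - 332 = 830 - 332 = 498$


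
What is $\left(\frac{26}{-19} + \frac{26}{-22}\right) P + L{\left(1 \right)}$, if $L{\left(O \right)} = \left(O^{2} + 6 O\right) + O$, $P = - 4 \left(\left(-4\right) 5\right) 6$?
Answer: $- \frac{254168}{209} \approx -1216.1$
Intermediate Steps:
$P = 480$ ($P = \left(-4\right) \left(-20\right) 6 = 80 \cdot 6 = 480$)
$L{\left(O \right)} = O^{2} + 7 O$
$\left(\frac{26}{-19} + \frac{26}{-22}\right) P + L{\left(1 \right)} = \left(\frac{26}{-19} + \frac{26}{-22}\right) 480 + 1 \left(7 + 1\right) = \left(26 \left(- \frac{1}{19}\right) + 26 \left(- \frac{1}{22}\right)\right) 480 + 1 \cdot 8 = \left(- \frac{26}{19} - \frac{13}{11}\right) 480 + 8 = \left(- \frac{533}{209}\right) 480 + 8 = - \frac{255840}{209} + 8 = - \frac{254168}{209}$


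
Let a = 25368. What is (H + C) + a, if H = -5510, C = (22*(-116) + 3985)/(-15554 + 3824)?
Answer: 232932907/11730 ≈ 19858.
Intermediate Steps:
C = -1433/11730 (C = (-2552 + 3985)/(-11730) = 1433*(-1/11730) = -1433/11730 ≈ -0.12217)
(H + C) + a = (-5510 - 1433/11730) + 25368 = -64633733/11730 + 25368 = 232932907/11730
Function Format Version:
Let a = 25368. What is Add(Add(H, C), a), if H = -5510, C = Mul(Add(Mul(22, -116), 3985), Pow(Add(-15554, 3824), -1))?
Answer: Rational(232932907, 11730) ≈ 19858.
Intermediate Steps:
C = Rational(-1433, 11730) (C = Mul(Add(-2552, 3985), Pow(-11730, -1)) = Mul(1433, Rational(-1, 11730)) = Rational(-1433, 11730) ≈ -0.12217)
Add(Add(H, C), a) = Add(Add(-5510, Rational(-1433, 11730)), 25368) = Add(Rational(-64633733, 11730), 25368) = Rational(232932907, 11730)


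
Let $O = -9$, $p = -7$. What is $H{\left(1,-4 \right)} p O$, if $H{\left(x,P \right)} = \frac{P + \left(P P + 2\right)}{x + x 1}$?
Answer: $441$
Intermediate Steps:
$H{\left(x,P \right)} = \frac{2 + P + P^{2}}{2 x}$ ($H{\left(x,P \right)} = \frac{P + \left(P^{2} + 2\right)}{x + x} = \frac{P + \left(2 + P^{2}\right)}{2 x} = \left(2 + P + P^{2}\right) \frac{1}{2 x} = \frac{2 + P + P^{2}}{2 x}$)
$H{\left(1,-4 \right)} p O = \frac{2 - 4 + \left(-4\right)^{2}}{2 \cdot 1} \left(-7\right) \left(-9\right) = \frac{1}{2} \cdot 1 \left(2 - 4 + 16\right) \left(-7\right) \left(-9\right) = \frac{1}{2} \cdot 1 \cdot 14 \left(-7\right) \left(-9\right) = 7 \left(-7\right) \left(-9\right) = \left(-49\right) \left(-9\right) = 441$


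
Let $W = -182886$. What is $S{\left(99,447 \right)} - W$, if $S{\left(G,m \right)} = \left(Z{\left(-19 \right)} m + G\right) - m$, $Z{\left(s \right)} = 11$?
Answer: $187455$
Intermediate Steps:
$S{\left(G,m \right)} = G + 10 m$ ($S{\left(G,m \right)} = \left(11 m + G\right) - m = \left(G + 11 m\right) - m = G + 10 m$)
$S{\left(99,447 \right)} - W = \left(99 + 10 \cdot 447\right) - -182886 = \left(99 + 4470\right) + 182886 = 4569 + 182886 = 187455$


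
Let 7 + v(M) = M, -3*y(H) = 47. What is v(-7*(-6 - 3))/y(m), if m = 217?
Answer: -168/47 ≈ -3.5745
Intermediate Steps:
y(H) = -47/3 (y(H) = -⅓*47 = -47/3)
v(M) = -7 + M
v(-7*(-6 - 3))/y(m) = (-7 - 7*(-6 - 3))/(-47/3) = (-7 - 7*(-9))*(-3/47) = (-7 + 63)*(-3/47) = 56*(-3/47) = -168/47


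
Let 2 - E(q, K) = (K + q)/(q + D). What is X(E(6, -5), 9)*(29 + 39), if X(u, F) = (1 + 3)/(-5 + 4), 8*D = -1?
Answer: -272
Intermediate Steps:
D = -⅛ (D = (⅛)*(-1) = -⅛ ≈ -0.12500)
E(q, K) = 2 - (K + q)/(-⅛ + q) (E(q, K) = 2 - (K + q)/(q - ⅛) = 2 - (K + q)/(-⅛ + q))
X(u, F) = -4 (X(u, F) = 4/(-1) = 4*(-1) = -4)
X(E(6, -5), 9)*(29 + 39) = -4*(29 + 39) = -4*68 = -272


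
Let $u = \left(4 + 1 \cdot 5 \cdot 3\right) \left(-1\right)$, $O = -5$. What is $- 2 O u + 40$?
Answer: $-150$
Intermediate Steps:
$u = -19$ ($u = \left(4 + 5 \cdot 3\right) \left(-1\right) = \left(4 + 15\right) \left(-1\right) = 19 \left(-1\right) = -19$)
$- 2 O u + 40 = \left(-2\right) \left(-5\right) \left(-19\right) + 40 = 10 \left(-19\right) + 40 = -190 + 40 = -150$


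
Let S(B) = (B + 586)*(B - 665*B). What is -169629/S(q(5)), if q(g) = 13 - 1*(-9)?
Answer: 169629/8881664 ≈ 0.019099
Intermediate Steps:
q(g) = 22 (q(g) = 13 + 9 = 22)
S(B) = -664*B*(586 + B) (S(B) = (586 + B)*(-664*B) = -664*B*(586 + B))
-169629/S(q(5)) = -169629*(-1/(14608*(586 + 22))) = -169629/((-664*22*608)) = -169629/(-8881664) = -169629*(-1/8881664) = 169629/8881664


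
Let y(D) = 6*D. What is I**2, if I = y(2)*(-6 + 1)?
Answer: 3600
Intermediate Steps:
I = -60 (I = (6*2)*(-6 + 1) = 12*(-5) = -60)
I**2 = (-60)**2 = 3600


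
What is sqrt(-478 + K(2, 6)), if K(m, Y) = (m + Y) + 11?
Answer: 3*I*sqrt(51) ≈ 21.424*I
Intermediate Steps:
K(m, Y) = 11 + Y + m (K(m, Y) = (Y + m) + 11 = 11 + Y + m)
sqrt(-478 + K(2, 6)) = sqrt(-478 + (11 + 6 + 2)) = sqrt(-478 + 19) = sqrt(-459) = 3*I*sqrt(51)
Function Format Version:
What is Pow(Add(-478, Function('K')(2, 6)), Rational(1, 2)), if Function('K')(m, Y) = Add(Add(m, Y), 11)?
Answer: Mul(3, I, Pow(51, Rational(1, 2))) ≈ Mul(21.424, I)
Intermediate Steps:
Function('K')(m, Y) = Add(11, Y, m) (Function('K')(m, Y) = Add(Add(Y, m), 11) = Add(11, Y, m))
Pow(Add(-478, Function('K')(2, 6)), Rational(1, 2)) = Pow(Add(-478, Add(11, 6, 2)), Rational(1, 2)) = Pow(Add(-478, 19), Rational(1, 2)) = Pow(-459, Rational(1, 2)) = Mul(3, I, Pow(51, Rational(1, 2)))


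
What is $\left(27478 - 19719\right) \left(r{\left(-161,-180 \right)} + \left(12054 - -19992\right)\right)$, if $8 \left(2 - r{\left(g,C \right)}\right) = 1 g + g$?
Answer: $\frac{995890927}{4} \approx 2.4897 \cdot 10^{8}$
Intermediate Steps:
$r{\left(g,C \right)} = 2 - \frac{g}{4}$ ($r{\left(g,C \right)} = 2 - \frac{1 g + g}{8} = 2 - \frac{g + g}{8} = 2 - \frac{2 g}{8} = 2 - \frac{g}{4}$)
$\left(27478 - 19719\right) \left(r{\left(-161,-180 \right)} + \left(12054 - -19992\right)\right) = \left(27478 - 19719\right) \left(\left(2 - - \frac{161}{4}\right) + \left(12054 - -19992\right)\right) = 7759 \left(\left(2 + \frac{161}{4}\right) + \left(12054 + 19992\right)\right) = 7759 \left(\frac{169}{4} + 32046\right) = 7759 \cdot \frac{128353}{4} = \frac{995890927}{4}$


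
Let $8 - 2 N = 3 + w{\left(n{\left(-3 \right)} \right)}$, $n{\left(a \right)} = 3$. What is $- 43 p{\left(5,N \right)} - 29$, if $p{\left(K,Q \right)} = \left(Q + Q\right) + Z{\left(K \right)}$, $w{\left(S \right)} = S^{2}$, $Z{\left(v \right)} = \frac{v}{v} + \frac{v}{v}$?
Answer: $57$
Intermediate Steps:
$Z{\left(v \right)} = 2$ ($Z{\left(v \right)} = 1 + 1 = 2$)
$N = -2$ ($N = 4 - \frac{3 + 3^{2}}{2} = 4 - \frac{3 + 9}{2} = 4 - 6 = -2$)
$p{\left(K,Q \right)} = 2 + 2 Q$ ($p{\left(K,Q \right)} = \left(Q + Q\right) + 2 = 2 Q + 2 = 2 + 2 Q$)
$- 43 p{\left(5,N \right)} - 29 = - 43 \left(2 + 2 \left(-2\right)\right) - 29 = - 43 \left(2 - 4\right) - 29 = \left(-43\right) \left(-2\right) - 29 = 86 - 29 = 57$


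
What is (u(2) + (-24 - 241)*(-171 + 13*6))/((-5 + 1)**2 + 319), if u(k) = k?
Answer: 24647/335 ≈ 73.573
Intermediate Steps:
(u(2) + (-24 - 241)*(-171 + 13*6))/((-5 + 1)**2 + 319) = (2 + (-24 - 241)*(-171 + 13*6))/((-5 + 1)**2 + 319) = (2 - 265*(-171 + 78))/((-4)**2 + 319) = (2 - 265*(-93))/(16 + 319) = (2 + 24645)/335 = 24647*(1/335) = 24647/335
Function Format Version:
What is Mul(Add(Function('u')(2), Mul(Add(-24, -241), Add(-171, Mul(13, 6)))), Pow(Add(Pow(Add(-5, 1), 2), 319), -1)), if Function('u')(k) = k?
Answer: Rational(24647, 335) ≈ 73.573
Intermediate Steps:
Mul(Add(Function('u')(2), Mul(Add(-24, -241), Add(-171, Mul(13, 6)))), Pow(Add(Pow(Add(-5, 1), 2), 319), -1)) = Mul(Add(2, Mul(Add(-24, -241), Add(-171, Mul(13, 6)))), Pow(Add(Pow(Add(-5, 1), 2), 319), -1)) = Mul(Add(2, Mul(-265, Add(-171, 78))), Pow(Add(Pow(-4, 2), 319), -1)) = Mul(Add(2, Mul(-265, -93)), Pow(Add(16, 319), -1)) = Mul(Add(2, 24645), Pow(335, -1)) = Mul(24647, Rational(1, 335)) = Rational(24647, 335)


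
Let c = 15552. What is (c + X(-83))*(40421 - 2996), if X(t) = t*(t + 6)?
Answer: 821216775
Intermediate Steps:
X(t) = t*(6 + t)
(c + X(-83))*(40421 - 2996) = (15552 - 83*(6 - 83))*(40421 - 2996) = (15552 - 83*(-77))*37425 = (15552 + 6391)*37425 = 21943*37425 = 821216775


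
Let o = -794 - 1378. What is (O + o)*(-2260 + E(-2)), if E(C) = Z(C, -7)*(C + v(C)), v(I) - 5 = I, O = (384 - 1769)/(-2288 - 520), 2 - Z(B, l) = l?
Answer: 13725677341/2808 ≈ 4.8881e+6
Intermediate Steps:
Z(B, l) = 2 - l
O = 1385/2808 (O = -1385/(-2808) = -1385*(-1/2808) = 1385/2808 ≈ 0.49323)
v(I) = 5 + I
o = -2172
E(C) = 45 + 18*C (E(C) = (2 - 1*(-7))*(C + (5 + C)) = (2 + 7)*(5 + 2*C) = 9*(5 + 2*C) = 45 + 18*C)
(O + o)*(-2260 + E(-2)) = (1385/2808 - 2172)*(-2260 + (45 + 18*(-2))) = -6097591*(-2260 + (45 - 36))/2808 = -6097591*(-2260 + 9)/2808 = -6097591/2808*(-2251) = 13725677341/2808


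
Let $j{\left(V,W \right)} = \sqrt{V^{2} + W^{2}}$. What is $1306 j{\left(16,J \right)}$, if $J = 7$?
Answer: $1306 \sqrt{305} \approx 22808.0$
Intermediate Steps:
$1306 j{\left(16,J \right)} = 1306 \sqrt{16^{2} + 7^{2}} = 1306 \sqrt{256 + 49} = 1306 \sqrt{305}$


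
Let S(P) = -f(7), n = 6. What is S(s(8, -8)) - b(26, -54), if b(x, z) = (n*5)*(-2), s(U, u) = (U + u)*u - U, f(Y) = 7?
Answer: 53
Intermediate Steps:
s(U, u) = -U + u*(U + u) (s(U, u) = u*(U + u) - U = -U + u*(U + u))
S(P) = -7 (S(P) = -1*7 = -7)
b(x, z) = -60 (b(x, z) = (6*5)*(-2) = 30*(-2) = -60)
S(s(8, -8)) - b(26, -54) = -7 - 1*(-60) = -7 + 60 = 53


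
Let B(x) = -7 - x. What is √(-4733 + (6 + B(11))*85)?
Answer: I*√5753 ≈ 75.849*I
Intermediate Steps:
√(-4733 + (6 + B(11))*85) = √(-4733 + (6 + (-7 - 1*11))*85) = √(-4733 + (6 + (-7 - 11))*85) = √(-4733 + (6 - 18)*85) = √(-4733 - 12*85) = √(-4733 - 1020) = √(-5753) = I*√5753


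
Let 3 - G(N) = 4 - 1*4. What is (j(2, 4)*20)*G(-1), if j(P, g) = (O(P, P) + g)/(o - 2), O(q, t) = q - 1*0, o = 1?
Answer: -360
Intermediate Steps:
O(q, t) = q (O(q, t) = q + 0 = q)
G(N) = 3 (G(N) = 3 - (4 - 1*4) = 3 - (4 - 4) = 3 - 1*0 = 3 + 0 = 3)
j(P, g) = -P - g (j(P, g) = (P + g)/(1 - 2) = (P + g)/(-1) = (P + g)*(-1) = -P - g)
(j(2, 4)*20)*G(-1) = ((-1*2 - 1*4)*20)*3 = ((-2 - 4)*20)*3 = -6*20*3 = -120*3 = -360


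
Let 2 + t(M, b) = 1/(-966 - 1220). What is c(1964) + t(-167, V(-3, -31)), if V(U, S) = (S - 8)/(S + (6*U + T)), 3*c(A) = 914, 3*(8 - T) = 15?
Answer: 1984885/6558 ≈ 302.67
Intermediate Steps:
T = 3 (T = 8 - 1/3*15 = 8 - 5 = 3)
c(A) = 914/3 (c(A) = (1/3)*914 = 914/3)
V(U, S) = (-8 + S)/(3 + S + 6*U) (V(U, S) = (S - 8)/(S + (6*U + 3)) = (-8 + S)/(S + (3 + 6*U)) = (-8 + S)/(3 + S + 6*U))
t(M, b) = -4373/2186 (t(M, b) = -2 + 1/(-966 - 1220) = -2 + 1/(-2186) = -2 - 1/2186 = -4373/2186)
c(1964) + t(-167, V(-3, -31)) = 914/3 - 4373/2186 = 1984885/6558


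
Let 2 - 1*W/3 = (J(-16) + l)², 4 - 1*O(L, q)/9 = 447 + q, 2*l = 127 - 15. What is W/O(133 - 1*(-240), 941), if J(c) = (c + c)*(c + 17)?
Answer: 287/2076 ≈ 0.13825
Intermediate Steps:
l = 56 (l = (127 - 15)/2 = (½)*112 = 56)
O(L, q) = -3987 - 9*q (O(L, q) = 36 - 9*(447 + q) = 36 + (-4023 - 9*q) = -3987 - 9*q)
J(c) = 2*c*(17 + c) (J(c) = (2*c)*(17 + c) = 2*c*(17 + c))
W = -1722 (W = 6 - 3*(2*(-16)*(17 - 16) + 56)² = 6 - 3*(2*(-16)*1 + 56)² = 6 - 3*(-32 + 56)² = 6 - 3*24² = 6 - 3*576 = 6 - 1728 = -1722)
W/O(133 - 1*(-240), 941) = -1722/(-3987 - 9*941) = -1722/(-3987 - 8469) = -1722/(-12456) = -1722*(-1/12456) = 287/2076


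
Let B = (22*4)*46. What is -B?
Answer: -4048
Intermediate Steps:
B = 4048 (B = 88*46 = 4048)
-B = -1*4048 = -4048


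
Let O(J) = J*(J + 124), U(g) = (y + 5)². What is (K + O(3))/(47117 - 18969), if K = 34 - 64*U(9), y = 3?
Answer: -3681/28148 ≈ -0.13077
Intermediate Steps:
U(g) = 64 (U(g) = (3 + 5)² = 8² = 64)
O(J) = J*(124 + J)
K = -4062 (K = 34 - 64*64 = 34 - 4096 = -4062)
(K + O(3))/(47117 - 18969) = (-4062 + 3*(124 + 3))/(47117 - 18969) = (-4062 + 3*127)/28148 = (-4062 + 381)*(1/28148) = -3681*1/28148 = -3681/28148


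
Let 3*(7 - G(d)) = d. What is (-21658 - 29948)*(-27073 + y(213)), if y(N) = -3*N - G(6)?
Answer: 1430363502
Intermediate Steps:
G(d) = 7 - d/3
y(N) = -5 - 3*N (y(N) = -3*N - (7 - ⅓*6) = -3*N - (7 - 2) = -3*N - 1*5 = -3*N - 5 = -5 - 3*N)
(-21658 - 29948)*(-27073 + y(213)) = (-21658 - 29948)*(-27073 + (-5 - 3*213)) = -51606*(-27073 + (-5 - 639)) = -51606*(-27073 - 644) = -51606*(-27717) = 1430363502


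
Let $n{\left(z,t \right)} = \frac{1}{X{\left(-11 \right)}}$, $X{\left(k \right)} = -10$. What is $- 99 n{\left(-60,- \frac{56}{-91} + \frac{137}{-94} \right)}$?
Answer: $\frac{99}{10} \approx 9.9$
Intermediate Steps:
$n{\left(z,t \right)} = - \frac{1}{10}$ ($n{\left(z,t \right)} = \frac{1}{-10} = - \frac{1}{10}$)
$- 99 n{\left(-60,- \frac{56}{-91} + \frac{137}{-94} \right)} = \left(-99\right) \left(- \frac{1}{10}\right) = \frac{99}{10}$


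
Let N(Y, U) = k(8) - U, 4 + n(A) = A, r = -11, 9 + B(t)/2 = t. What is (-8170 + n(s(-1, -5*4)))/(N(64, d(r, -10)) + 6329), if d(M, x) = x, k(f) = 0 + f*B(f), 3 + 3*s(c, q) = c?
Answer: -24526/18969 ≈ -1.2930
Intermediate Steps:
s(c, q) = -1 + c/3
B(t) = -18 + 2*t
k(f) = f*(-18 + 2*f) (k(f) = 0 + f*(-18 + 2*f) = f*(-18 + 2*f))
n(A) = -4 + A
N(Y, U) = -16 - U (N(Y, U) = 2*8*(-9 + 8) - U = 2*8*(-1) - U = -16 - U)
(-8170 + n(s(-1, -5*4)))/(N(64, d(r, -10)) + 6329) = (-8170 + (-4 + (-1 + (⅓)*(-1))))/((-16 - 1*(-10)) + 6329) = (-8170 + (-4 + (-1 - ⅓)))/((-16 + 10) + 6329) = (-8170 + (-4 - 4/3))/(-6 + 6329) = (-8170 - 16/3)/6323 = -24526/3*1/6323 = -24526/18969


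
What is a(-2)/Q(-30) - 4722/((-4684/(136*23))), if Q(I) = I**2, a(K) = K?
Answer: 1661670629/526950 ≈ 3153.4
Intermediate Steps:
a(-2)/Q(-30) - 4722/((-4684/(136*23))) = -2/((-30)**2) - 4722/((-4684/(136*23))) = -2/900 - 4722/((-4684/3128)) = -2*1/900 - 4722/((-4684*1/3128)) = -1/450 - 4722/(-1171/782) = -1/450 - 4722*(-782/1171) = -1/450 + 3692604/1171 = 1661670629/526950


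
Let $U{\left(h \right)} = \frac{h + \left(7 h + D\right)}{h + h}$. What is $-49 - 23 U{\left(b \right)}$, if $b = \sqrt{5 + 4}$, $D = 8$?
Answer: $- \frac{515}{3} \approx -171.67$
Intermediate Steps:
$b = 3$ ($b = \sqrt{9} = 3$)
$U{\left(h \right)} = \frac{8 + 8 h}{2 h}$ ($U{\left(h \right)} = \frac{h + \left(7 h + 8\right)}{h + h} = \frac{h + \left(8 + 7 h\right)}{2 h} = \left(8 + 8 h\right) \frac{1}{2 h} = \frac{8 + 8 h}{2 h}$)
$-49 - 23 U{\left(b \right)} = -49 - 23 \left(4 + \frac{4}{3}\right) = -49 - \frac{368}{3} = - \frac{515}{3}$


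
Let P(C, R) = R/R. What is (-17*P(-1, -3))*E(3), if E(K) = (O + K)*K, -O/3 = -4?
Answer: -765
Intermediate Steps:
O = 12 (O = -3*(-4) = 12)
E(K) = K*(12 + K) (E(K) = (12 + K)*K = K*(12 + K))
P(C, R) = 1
(-17*P(-1, -3))*E(3) = (-17*1)*(3*(12 + 3)) = -51*15 = -17*45 = -765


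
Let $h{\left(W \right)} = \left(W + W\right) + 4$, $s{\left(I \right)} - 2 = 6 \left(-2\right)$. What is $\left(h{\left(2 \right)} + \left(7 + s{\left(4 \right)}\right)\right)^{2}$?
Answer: $25$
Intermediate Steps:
$s{\left(I \right)} = -10$ ($s{\left(I \right)} = 2 + 6 \left(-2\right) = 2 - 12 = -10$)
$h{\left(W \right)} = 4 + 2 W$ ($h{\left(W \right)} = 2 W + 4 = 4 + 2 W$)
$\left(h{\left(2 \right)} + \left(7 + s{\left(4 \right)}\right)\right)^{2} = \left(\left(4 + 2 \cdot 2\right) + \left(7 - 10\right)\right)^{2} = \left(\left(4 + 4\right) - 3\right)^{2} = \left(8 - 3\right)^{2} = 5^{2} = 25$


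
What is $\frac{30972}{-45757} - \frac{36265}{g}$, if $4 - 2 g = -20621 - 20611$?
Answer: $- \frac{2297958301}{943417826} \approx -2.4358$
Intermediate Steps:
$g = 20618$ ($g = 2 - \frac{-20621 - 20611}{2} = 2 - -20616 = 2 + 20616 = 20618$)
$\frac{30972}{-45757} - \frac{36265}{g} = \frac{30972}{-45757} - \frac{36265}{20618} = 30972 \left(- \frac{1}{45757}\right) - \frac{36265}{20618} = - \frac{30972}{45757} - \frac{36265}{20618} = - \frac{2297958301}{943417826}$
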